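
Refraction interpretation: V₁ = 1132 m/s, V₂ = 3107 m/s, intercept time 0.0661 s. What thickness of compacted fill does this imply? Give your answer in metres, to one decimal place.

θ_c = arcsin(1132/3107) = 21.37°; cos θ_c = 0.9313.
tᵢ = 2h cos θ_c/V₁ ⇒ h = tᵢ·V₁/(2 cos θ_c) = 0.0661·1132/(2·0.9313) = 40.17 m.

40.2 m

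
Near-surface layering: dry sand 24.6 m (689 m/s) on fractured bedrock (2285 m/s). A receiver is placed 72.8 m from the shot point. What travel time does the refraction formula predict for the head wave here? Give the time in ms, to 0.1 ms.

t = x/V₂ + 2h·√(V₂²−V₁²)/(V₁V₂).
√(V₂²−V₁²) = √(2285²−689²) = 2178.6 m/s; delay term = 2·24.6·2178.6/(689·2285) = 0.06808 s.
t = 72.8/2285 + 0.06808 = 0.09994 s.

99.9 ms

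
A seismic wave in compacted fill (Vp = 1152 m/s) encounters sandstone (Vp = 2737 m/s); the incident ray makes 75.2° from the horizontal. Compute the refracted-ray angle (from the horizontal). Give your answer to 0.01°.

52.63°

Convert to the normal: θ₁ = 90° − 75.2° = 14.8°.
Snell's law: sin θ₂ = (V₂/V₁)·sin θ₁ = (2737/1152)·sin 14.8° = 0.6069.
θ₂ = arcsin 0.6069 = 37.37° from the normal.
From the interface: 90° − 37.37° = 52.63°.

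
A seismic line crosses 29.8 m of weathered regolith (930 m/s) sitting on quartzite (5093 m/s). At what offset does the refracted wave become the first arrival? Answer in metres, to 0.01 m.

71.69 m

θ_c = arcsin(930/5093) = 10.52°, so cos θ_c = 0.9832 and tᵢ = 2h cos θ_c/V₁ = 0.0630 s.
At crossover x/V₁ = x/V₂ + tᵢ ⇒ x = tᵢ/(1/V₁ − 1/V₂) = 0.06301/(1.0753e-03 − 1.9635e-04) = 71.69 m.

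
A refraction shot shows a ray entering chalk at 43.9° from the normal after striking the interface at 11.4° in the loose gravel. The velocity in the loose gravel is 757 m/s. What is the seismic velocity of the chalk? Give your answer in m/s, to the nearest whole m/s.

sin 11.4° = 0.1977; sin 43.9° = 0.6934.
V₂ = V₁·(sin θ₂/sin θ₁) = 757·(0.6934/0.1977) = 2655.63 m/s.

2656 m/s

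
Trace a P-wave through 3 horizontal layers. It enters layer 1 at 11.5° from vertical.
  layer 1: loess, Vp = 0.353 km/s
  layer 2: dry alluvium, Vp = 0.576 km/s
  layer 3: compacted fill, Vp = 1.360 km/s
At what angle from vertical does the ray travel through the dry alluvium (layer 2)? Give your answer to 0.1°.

Ray parameter p = sin 11.5° / 0.353 = 5.6478e-01 s/km.
sin θ_2 = p·V_2 = 5.6478e-01 × 0.576 = 0.3253.
θ_2 = 18.98° from the vertical.

19.0°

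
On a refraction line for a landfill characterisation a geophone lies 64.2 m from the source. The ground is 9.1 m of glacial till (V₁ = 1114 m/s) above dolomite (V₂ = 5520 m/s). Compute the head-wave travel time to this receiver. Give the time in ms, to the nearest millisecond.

θ_c = arcsin(V₁/V₂) = arcsin(1114/5520) = 11.64°, cos θ_c = 0.9794.
Intercept time tᵢ = 2h cos θ_c / V₁ = 2·9.1·0.9794/1114 = 0.01600 s.
t = x/V₂ + tᵢ = 64.2/5520 + 0.01600 = 0.02763 s.

28 ms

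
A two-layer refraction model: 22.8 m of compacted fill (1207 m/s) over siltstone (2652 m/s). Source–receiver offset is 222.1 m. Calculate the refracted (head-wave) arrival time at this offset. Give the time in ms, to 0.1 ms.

θ_c = arcsin(V₁/V₂) = arcsin(1207/2652) = 27.07°, cos θ_c = 0.8904.
Intercept time tᵢ = 2h cos θ_c / V₁ = 2·22.8·0.8904/1207 = 0.03364 s.
t = x/V₂ + tᵢ = 222.1/2652 + 0.03364 = 0.11739 s.

117.4 ms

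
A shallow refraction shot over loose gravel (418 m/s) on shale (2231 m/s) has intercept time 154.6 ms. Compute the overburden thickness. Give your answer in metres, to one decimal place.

32.9 m

θ_c = arcsin(418/2231) = 10.80°; cos θ_c = 0.9823.
tᵢ = 2h cos θ_c/V₁ ⇒ h = tᵢ·V₁/(2 cos θ_c) = 0.1546·418/(2·0.9823) = 32.89 m.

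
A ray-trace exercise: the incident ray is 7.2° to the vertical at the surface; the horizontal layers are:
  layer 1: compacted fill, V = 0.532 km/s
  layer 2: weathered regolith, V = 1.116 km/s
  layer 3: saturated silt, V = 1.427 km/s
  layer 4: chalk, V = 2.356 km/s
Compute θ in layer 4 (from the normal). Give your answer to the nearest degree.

34°

Ray parameter p = sin 7.2° / 0.532 = 2.3559e-01 s/km.
sin θ_4 = p·V_4 = 2.3559e-01 × 2.356 = 0.5550.
θ_4 = arcsin 0.5550 = 33.71°.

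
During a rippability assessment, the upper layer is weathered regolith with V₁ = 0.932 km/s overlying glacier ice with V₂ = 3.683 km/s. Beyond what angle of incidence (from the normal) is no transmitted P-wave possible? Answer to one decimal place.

14.7°

At critical incidence the refracted ray runs along the interface (θ₂ = 90°), so sin θ_c = V₁/V₂.
θ_c = arcsin(0.932/3.683) = arcsin 0.2531 = 14.66°.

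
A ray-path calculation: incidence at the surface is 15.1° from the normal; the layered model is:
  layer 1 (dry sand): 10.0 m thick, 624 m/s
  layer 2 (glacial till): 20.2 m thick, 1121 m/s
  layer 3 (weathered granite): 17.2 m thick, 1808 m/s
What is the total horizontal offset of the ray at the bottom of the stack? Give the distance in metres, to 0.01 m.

Apply Snell's law at each interface; in layer i the horizontal offset is hᵢ·tan θᵢ.
Layer 1: θ = 15.10°; offset = 10.0·tan 15.10° = 2.6982 m.
Layer 2: sin θ = 1121·sin 15.1°/624 = 0.4680, θ = 27.90°; offset = 20.2·tan 27.90° = 10.6971 m.
Layer 3: sin θ = 1808·sin 15.1°/624 = 0.7548, θ = 49.01°; offset = 17.2·tan 49.01° = 19.7915 m.
Σ offsets = 33.1869 m.

33.19 m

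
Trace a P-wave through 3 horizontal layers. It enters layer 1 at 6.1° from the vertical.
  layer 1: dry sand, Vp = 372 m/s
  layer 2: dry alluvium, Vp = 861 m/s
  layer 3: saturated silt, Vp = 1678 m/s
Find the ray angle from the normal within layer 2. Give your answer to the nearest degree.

14°

Ray parameter p = sin 6.1° / 372 = 2.8566e-04 s/m.
sin θ_2 = p·V_2 = 2.8566e-04 × 861 = 0.2459.
θ_2 = arcsin 0.2459 = 14.24°.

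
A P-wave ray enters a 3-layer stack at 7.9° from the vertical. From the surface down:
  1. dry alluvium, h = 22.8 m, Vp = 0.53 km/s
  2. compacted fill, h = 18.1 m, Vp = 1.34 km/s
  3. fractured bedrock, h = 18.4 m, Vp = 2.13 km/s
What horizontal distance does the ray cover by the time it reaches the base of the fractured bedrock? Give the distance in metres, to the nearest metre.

22 m

p = sin θ₁/V₁ = sin 7.9°/0.53 = 2.5933e-01 s/km is conserved through the stack.
Layer 1: θ = 7.90°; offset = 22.8·tan 7.90° = 3.164 m.
Layer 2: sin θ = p·1.34 = 0.3475 → θ = 20.33°; offset = 18.1·tan 20.33° = 6.708 m.
Layer 3: sin θ = p·2.13 = 0.5524 → θ = 33.53°; offset = 18.4·tan 33.53° = 12.192 m.
Total horizontal offset = 22.064 m.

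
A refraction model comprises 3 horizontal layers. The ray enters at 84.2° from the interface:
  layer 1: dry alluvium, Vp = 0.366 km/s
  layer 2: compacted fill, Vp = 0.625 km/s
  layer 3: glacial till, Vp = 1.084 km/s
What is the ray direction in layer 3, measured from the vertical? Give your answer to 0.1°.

17.4°

From the normal: θ₁ = 90° − 84.2° = 5.8°.
Snell's law across each interface conserves sin θ / V, so sin θ_3 = V_3·sin θ₁/V₁.
sin θ_3 = 1.084 × sin 5.8° / 0.366 = 0.2993.
θ_3 = 17.42° from the vertical.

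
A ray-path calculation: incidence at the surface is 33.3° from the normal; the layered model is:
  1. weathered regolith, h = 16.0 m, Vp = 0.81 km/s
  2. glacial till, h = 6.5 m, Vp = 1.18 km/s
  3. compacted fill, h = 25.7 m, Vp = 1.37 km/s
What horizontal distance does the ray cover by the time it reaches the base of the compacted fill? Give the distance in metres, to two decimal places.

83.48 m

Ray parameter p = sin 33.3° / 0.81 km/s = 6.7781e-01 s/km.
Layer 1: θ = 33.30°; offset = 16.0·tan 33.30° = 10.5100 m.
Layer 2: sin θ = p·1.18 = 0.7998 → θ = 53.11°; offset = 6.5·tan 53.11° = 8.6610 m.
Layer 3: sin θ = p·1.37 = 0.9286 → θ = 68.22°; offset = 25.7·tan 68.22° = 64.3090 m.
Total horizontal offset = 83.4800 m.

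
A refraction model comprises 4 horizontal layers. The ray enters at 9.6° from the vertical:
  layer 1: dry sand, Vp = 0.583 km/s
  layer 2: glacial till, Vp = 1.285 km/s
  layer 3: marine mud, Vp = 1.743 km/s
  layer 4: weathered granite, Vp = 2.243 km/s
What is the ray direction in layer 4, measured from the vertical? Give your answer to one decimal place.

39.9°

Ray parameter p = sin 9.6° / 0.583 = 2.8605e-01 s/km.
sin θ_4 = p·V_4 = 2.8605e-01 × 2.243 = 0.6416.
θ_4 = arcsin 0.6416 = 39.91°.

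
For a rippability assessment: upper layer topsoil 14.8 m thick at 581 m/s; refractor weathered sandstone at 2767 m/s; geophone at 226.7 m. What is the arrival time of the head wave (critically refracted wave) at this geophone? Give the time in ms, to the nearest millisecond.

132 ms

t = x/V₂ + 2h·√(V₂²−V₁²)/(V₁V₂).
√(V₂²−V₁²) = √(2767²−581²) = 2705.3 m/s; delay term = 2·14.8·2705.3/(581·2767) = 0.04981 s.
t = 226.7/2767 + 0.04981 = 0.13174 s.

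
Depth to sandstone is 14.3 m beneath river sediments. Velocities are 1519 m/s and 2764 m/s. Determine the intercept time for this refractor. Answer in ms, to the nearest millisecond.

θ_c = arcsin(V₁/V₂) = arcsin(1519/2764) = 33.34°; cos θ_c = 0.8355.
tᵢ = 2h·cos θ_c / V₁ = 2·14.3·0.8355 / 1519 = 0.01573 s.

16 ms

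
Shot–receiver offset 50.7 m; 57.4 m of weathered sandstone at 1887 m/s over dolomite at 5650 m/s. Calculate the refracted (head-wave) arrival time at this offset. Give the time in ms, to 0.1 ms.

t = x/V₂ + 2h·√(V₂²−V₁²)/(V₁V₂).
√(V₂²−V₁²) = √(5650²−1887²) = 5325.6 m/s; delay term = 2·57.4·5325.6/(1887·5650) = 0.05734 s.
t = 50.7/5650 + 0.05734 = 0.06632 s.

66.3 ms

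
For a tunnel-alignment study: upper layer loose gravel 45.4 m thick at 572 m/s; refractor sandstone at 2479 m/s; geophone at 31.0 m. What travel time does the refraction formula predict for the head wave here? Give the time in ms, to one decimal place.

167.0 ms

θ_c = arcsin(V₁/V₂) = arcsin(572/2479) = 13.34°, cos θ_c = 0.9730.
Intercept time tᵢ = 2h cos θ_c / V₁ = 2·45.4·0.9730/572 = 0.15446 s.
t = x/V₂ + tᵢ = 31.0/2479 + 0.15446 = 0.16696 s.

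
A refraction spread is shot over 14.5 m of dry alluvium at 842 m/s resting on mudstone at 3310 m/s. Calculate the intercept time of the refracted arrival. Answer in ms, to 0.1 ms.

θ_c = arcsin(V₁/V₂) = arcsin(842/3310) = 14.74°; cos θ_c = 0.9671.
tᵢ = 2h·cos θ_c / V₁ = 2·14.5·0.9671 / 842 = 0.03331 s.

33.3 ms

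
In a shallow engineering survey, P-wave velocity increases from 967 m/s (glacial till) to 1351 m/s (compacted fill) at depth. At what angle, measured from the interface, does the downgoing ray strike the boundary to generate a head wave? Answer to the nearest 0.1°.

44.3°

At critical incidence the refracted ray runs along the interface (θ₂ = 90°), so sin θ_c = V₁/V₂.
θ_c = arcsin(967/1351) = arcsin 0.7158 = 45.71°.
Measured from the interface: 90° − 45.71° = 44.29°.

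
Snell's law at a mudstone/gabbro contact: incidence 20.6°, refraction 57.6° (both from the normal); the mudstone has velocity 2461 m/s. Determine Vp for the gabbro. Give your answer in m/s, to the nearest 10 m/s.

5910 m/s

Snell's law: sin 20.6°/V₁ = sin 57.6°/V₂.
V₂ = V₁·sin 57.6°/sin 20.6° = 2461 × 2.3997 = 5905.76 m/s.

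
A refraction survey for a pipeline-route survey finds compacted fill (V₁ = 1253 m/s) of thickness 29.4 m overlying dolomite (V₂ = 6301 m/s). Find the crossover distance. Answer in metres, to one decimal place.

71.9 m

θ_c = arcsin(1253/6301) = 11.47°, so cos θ_c = 0.9800 and tᵢ = 2h cos θ_c/V₁ = 0.0460 s.
At crossover x/V₁ = x/V₂ + tᵢ ⇒ x = tᵢ/(1/V₁ − 1/V₂) = 0.04599/(7.9808e-04 − 1.5870e-04) = 71.93 m.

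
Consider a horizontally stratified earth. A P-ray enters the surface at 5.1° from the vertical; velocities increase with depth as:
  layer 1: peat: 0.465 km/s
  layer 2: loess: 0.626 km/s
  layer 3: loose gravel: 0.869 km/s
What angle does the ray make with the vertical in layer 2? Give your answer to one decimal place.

Snell's law across each interface conserves sin θ / V, so sin θ_2 = V_2·sin θ₁/V₁.
sin θ_2 = 0.626 × sin 5.1° / 0.465 = 0.1197.
θ_2 = arcsin 0.1197 = 6.87°.

6.9°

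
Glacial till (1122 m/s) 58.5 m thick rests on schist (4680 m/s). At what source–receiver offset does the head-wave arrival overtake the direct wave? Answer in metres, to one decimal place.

149.4 m

x_cross = 2h·√((V₂+V₁)/(V₂−V₁)).
(V₂+V₁)/(V₂−V₁) = (4680+1122)/(4680−1122) = 1.6307; √ = 1.2770.
x_cross = 2·58.5·1.2770 = 149.41 m.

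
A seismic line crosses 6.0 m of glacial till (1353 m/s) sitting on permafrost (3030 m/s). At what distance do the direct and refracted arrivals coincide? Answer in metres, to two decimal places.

x_cross = 2h·√((V₂+V₁)/(V₂−V₁)).
(V₂+V₁)/(V₂−V₁) = (3030+1353)/(3030−1353) = 2.6136; √ = 1.6167.
x_cross = 2·6.0·1.6167 = 19.40 m.

19.40 m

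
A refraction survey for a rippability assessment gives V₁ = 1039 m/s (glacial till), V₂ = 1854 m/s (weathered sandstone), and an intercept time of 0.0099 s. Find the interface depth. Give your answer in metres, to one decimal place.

6.2 m

θ_c = arcsin(1039/1854) = 34.08°; cos θ_c = 0.8282.
tᵢ = 2h cos θ_c/V₁ ⇒ h = tᵢ·V₁/(2 cos θ_c) = 0.0099·1039/(2·0.8282) = 6.21 m.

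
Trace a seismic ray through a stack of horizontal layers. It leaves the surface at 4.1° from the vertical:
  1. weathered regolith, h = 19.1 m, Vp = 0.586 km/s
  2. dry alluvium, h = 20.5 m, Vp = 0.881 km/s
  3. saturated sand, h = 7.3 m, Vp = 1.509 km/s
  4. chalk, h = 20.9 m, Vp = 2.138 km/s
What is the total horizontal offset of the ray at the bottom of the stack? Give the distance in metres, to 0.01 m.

Apply Snell's law at each interface; in layer i the horizontal offset is hᵢ·tan θᵢ.
Layer 1: θ = 4.10°; offset = 19.1·tan 4.10° = 1.3691 m.
Layer 2: sin θ = 0.881·sin 4.1°/0.586 = 0.1075, θ = 6.17°; offset = 20.5·tan 6.17° = 2.2164 m.
Layer 3: sin θ = 1.509·sin 4.1°/0.586 = 0.1841, θ = 10.61°; offset = 7.3·tan 10.61° = 1.3674 m.
Layer 4: sin θ = 2.138·sin 4.1°/0.586 = 0.2609, θ = 15.12°; offset = 20.9·tan 15.12° = 5.6474 m.
Summing the layer offsets gives 10.6003 m.

10.60 m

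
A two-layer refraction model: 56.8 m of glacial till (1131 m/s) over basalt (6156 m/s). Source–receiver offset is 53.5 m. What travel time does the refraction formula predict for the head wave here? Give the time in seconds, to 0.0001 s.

0.1074 s

θ_c = arcsin(V₁/V₂) = arcsin(1131/6156) = 10.59°, cos θ_c = 0.9830.
Intercept time tᵢ = 2h cos θ_c / V₁ = 2·56.8·0.9830/1131 = 0.09873 s.
t = x/V₂ + tᵢ = 53.5/6156 + 0.09873 = 0.10742 s.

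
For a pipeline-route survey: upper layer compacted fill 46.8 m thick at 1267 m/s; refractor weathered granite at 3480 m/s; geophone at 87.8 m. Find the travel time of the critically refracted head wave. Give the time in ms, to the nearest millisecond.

94 ms

θ_c = arcsin(V₁/V₂) = arcsin(1267/3480) = 21.35°, cos θ_c = 0.9314.
Intercept time tᵢ = 2h cos θ_c / V₁ = 2·46.8·0.9314/1267 = 0.06881 s.
t = x/V₂ + tᵢ = 87.8/3480 + 0.06881 = 0.09403 s.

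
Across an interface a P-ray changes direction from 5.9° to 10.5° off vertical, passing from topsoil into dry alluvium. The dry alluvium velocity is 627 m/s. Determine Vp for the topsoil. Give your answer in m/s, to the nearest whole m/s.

354 m/s

sin 5.9° = 0.1028; sin 10.5° = 0.1822.
V₁ = V₂·(sin θ₁/sin θ₂) = 627·(0.1028/0.1822) = 353.67 m/s.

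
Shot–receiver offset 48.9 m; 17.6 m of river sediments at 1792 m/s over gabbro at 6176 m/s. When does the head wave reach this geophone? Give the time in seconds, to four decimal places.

θ_c = arcsin(V₁/V₂) = arcsin(1792/6176) = 16.87°, cos θ_c = 0.9570.
Intercept time tᵢ = 2h cos θ_c / V₁ = 2·17.6·0.9570/1792 = 0.01880 s.
t = x/V₂ + tᵢ = 48.9/6176 + 0.01880 = 0.02672 s.

0.0267 s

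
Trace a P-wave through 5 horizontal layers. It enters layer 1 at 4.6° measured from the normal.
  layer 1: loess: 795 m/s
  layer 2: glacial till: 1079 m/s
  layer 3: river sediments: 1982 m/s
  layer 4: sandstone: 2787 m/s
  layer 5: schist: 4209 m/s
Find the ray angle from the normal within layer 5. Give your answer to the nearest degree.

Ray parameter p = sin 4.6° / 795 = 1.0088e-04 s/m.
sin θ_5 = p·V_5 = 1.0088e-04 × 4209 = 0.4246.
θ_5 = arcsin 0.4246 = 25.13°.

25°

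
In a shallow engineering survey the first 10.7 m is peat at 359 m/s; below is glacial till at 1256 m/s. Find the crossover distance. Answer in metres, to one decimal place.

28.7 m

x_cross = 2h·√((V₂+V₁)/(V₂−V₁)).
(V₂+V₁)/(V₂−V₁) = (1256+359)/(1256−359) = 1.8004; √ = 1.3418.
x_cross = 2·10.7·1.3418 = 28.71 m.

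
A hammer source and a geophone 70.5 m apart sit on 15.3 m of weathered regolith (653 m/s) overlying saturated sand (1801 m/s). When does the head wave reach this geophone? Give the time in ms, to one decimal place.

82.8 ms

t = x/V₂ + 2h·√(V₂²−V₁²)/(V₁V₂).
√(V₂²−V₁²) = √(1801²−653²) = 1678.4 m/s; delay term = 2·15.3·1678.4/(653·1801) = 0.04367 s.
t = 70.5/1801 + 0.04367 = 0.08282 s.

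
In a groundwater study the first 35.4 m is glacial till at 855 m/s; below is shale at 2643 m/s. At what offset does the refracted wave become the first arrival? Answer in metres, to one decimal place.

99.0 m

θ_c = arcsin(855/2643) = 18.87°, so cos θ_c = 0.9462 and tᵢ = 2h cos θ_c/V₁ = 0.0784 s.
At crossover x/V₁ = x/V₂ + tᵢ ⇒ x = tᵢ/(1/V₁ − 1/V₂) = 0.07835/(1.1696e-03 − 3.7836e-04) = 99.03 m.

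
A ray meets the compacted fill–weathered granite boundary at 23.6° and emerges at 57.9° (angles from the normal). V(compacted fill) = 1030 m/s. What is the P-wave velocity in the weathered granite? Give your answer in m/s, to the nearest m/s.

2179 m/s

sin 23.6° = 0.4003; sin 57.9° = 0.8471.
V₂ = V₁·(sin θ₂/sin θ₁) = 1030·(0.8471/0.4003) = 2179.44 m/s.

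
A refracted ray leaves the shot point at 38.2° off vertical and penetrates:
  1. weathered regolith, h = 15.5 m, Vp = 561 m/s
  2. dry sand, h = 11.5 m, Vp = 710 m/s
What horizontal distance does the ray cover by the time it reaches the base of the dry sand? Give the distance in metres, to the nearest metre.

Apply Snell's law at each interface; in layer i the horizontal offset is hᵢ·tan θᵢ.
Layer 1: θ = 38.20°; offset = 15.5·tan 38.20° = 12.197 m.
Layer 2: sin θ = 710·sin 38.2°/561 = 0.7827, θ = 51.50°; offset = 11.5·tan 51.50° = 14.460 m.
Total horizontal offset = 26.657 m.

27 m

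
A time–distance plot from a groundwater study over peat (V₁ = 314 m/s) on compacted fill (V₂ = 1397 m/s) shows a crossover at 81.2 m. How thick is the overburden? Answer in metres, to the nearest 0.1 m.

32.3 m

x_cross = 2h·√((V₂+V₁)/(V₂−V₁)) → h = x_cross / (2·√((V₂+V₁)/(V₂−V₁))).
√((V₂+V₁)/(V₂−V₁)) = √((1397+314)/(1397−314)) = 1.2569.
h = 81.2 / (2·1.2569) = 32.30 m.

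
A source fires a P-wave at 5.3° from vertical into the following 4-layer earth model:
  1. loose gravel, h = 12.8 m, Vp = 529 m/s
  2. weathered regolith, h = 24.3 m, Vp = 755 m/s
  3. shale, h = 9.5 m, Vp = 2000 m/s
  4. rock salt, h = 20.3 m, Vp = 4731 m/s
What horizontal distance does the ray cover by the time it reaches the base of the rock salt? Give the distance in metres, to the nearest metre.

p = sin θ₁/V₁ = sin 5.3°/529 = 1.7461e-04 s/m is conserved through the stack.
Layer 1: θ = 5.30°; offset = 12.8·tan 5.30° = 1.187 m.
Layer 2: sin θ = p·755 = 0.1318 → θ = 7.58°; offset = 24.3·tan 7.58° = 3.232 m.
Layer 3: sin θ = p·2000 = 0.3492 → θ = 20.44°; offset = 9.5·tan 20.44° = 3.541 m.
Layer 4: sin θ = p·4731 = 0.8261 → θ = 55.70°; offset = 20.3·tan 55.70° = 29.759 m.
Summing the layer offsets gives 37.718 m.

38 m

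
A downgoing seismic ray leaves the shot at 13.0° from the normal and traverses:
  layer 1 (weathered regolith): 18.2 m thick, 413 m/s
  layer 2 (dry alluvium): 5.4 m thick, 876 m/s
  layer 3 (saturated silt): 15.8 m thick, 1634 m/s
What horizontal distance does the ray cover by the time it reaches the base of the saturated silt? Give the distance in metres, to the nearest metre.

38 m

Apply Snell's law at each interface; in layer i the horizontal offset is hᵢ·tan θᵢ.
Layer 1: θ = 13.00°; offset = 18.2·tan 13.00° = 4.202 m.
Layer 2: sin θ = 876·sin 13.0°/413 = 0.4771, θ = 28.50°; offset = 5.4·tan 28.50° = 2.932 m.
Layer 3: sin θ = 1634·sin 13.0°/413 = 0.8900, θ = 62.87°; offset = 15.8·tan 62.87° = 30.840 m.
Σ offsets = 37.974 m.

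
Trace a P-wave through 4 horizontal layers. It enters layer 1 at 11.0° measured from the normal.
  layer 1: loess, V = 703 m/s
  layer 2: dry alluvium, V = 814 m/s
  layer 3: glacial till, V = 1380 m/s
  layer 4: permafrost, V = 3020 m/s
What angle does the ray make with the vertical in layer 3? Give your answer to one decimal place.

Snell's law across each interface conserves sin θ / V, so sin θ_3 = V_3·sin θ₁/V₁.
sin θ_3 = 1380 × sin 11.0° / 703 = 0.3746.
θ_3 = 22.00° from the vertical.

22.0°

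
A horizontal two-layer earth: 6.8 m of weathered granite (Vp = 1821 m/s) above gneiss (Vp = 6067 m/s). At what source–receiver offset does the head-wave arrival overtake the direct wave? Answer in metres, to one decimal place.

θ_c = arcsin(1821/6067) = 17.47°, so cos θ_c = 0.9539 and tᵢ = 2h cos θ_c/V₁ = 0.0071 s.
At crossover x/V₁ = x/V₂ + tᵢ ⇒ x = tᵢ/(1/V₁ − 1/V₂) = 0.00712/(5.4915e-04 − 1.6483e-04) = 18.54 m.

18.5 m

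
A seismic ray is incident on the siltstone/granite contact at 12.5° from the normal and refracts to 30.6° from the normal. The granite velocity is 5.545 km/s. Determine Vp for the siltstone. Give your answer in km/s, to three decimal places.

sin 12.5° = 0.2164; sin 30.6° = 0.5090.
V₁ = V₂·(sin θ₁/sin θ₂) = 5.545·(0.2164/0.5090) = 2.358 km/s.

2.358 km/s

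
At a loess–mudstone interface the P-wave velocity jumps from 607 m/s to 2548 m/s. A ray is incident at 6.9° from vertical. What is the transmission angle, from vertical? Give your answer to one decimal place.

Snell's law: sin θ₂ = (V₂/V₁)·sin θ₁ = (2548/607)·sin 6.9° = 0.5043.
θ₂ = arcsin 0.5043 = 30.28° from the normal.

30.3°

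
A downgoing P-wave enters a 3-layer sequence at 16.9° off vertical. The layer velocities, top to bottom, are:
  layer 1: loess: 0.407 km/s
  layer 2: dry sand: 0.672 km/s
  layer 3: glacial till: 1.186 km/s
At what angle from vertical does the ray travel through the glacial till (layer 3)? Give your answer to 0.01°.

57.90°

Snell's law across each interface conserves sin θ / V, so sin θ_3 = V_3·sin θ₁/V₁.
sin θ_3 = 1.186 × sin 16.9° / 0.407 = 0.8471.
θ_3 = 57.90° from the vertical.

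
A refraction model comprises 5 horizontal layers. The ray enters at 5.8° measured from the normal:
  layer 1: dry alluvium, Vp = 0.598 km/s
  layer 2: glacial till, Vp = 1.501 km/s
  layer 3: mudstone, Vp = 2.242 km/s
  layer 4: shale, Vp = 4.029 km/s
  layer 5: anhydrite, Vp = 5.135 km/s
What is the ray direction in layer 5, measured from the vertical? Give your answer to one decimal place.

60.2°

Snell's law across each interface conserves sin θ / V, so sin θ_5 = V_5·sin θ₁/V₁.
sin θ_5 = 5.135 × sin 5.8° / 0.598 = 0.8678.
θ_5 = 60.20° from the vertical.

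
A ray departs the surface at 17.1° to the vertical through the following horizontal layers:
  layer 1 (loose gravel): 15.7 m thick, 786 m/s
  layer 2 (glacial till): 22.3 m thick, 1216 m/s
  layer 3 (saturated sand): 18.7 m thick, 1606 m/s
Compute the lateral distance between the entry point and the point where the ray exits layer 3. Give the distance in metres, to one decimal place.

Apply Snell's law at each interface; in layer i the horizontal offset is hᵢ·tan θᵢ.
Layer 1: θ = 17.10°; offset = 15.7·tan 17.10° = 4.830 m.
Layer 2: sin θ = 1216·sin 17.1°/786 = 0.4549, θ = 27.06°; offset = 22.3·tan 27.06° = 11.391 m.
Layer 3: sin θ = 1606·sin 17.1°/786 = 0.6008, θ = 36.93°; offset = 18.7·tan 36.93° = 14.054 m.
Summing the layer offsets gives 30.275 m.

30.3 m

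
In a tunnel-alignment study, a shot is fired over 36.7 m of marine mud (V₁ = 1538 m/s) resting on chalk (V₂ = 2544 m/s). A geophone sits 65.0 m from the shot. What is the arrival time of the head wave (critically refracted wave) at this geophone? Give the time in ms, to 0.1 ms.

63.6 ms

θ_c = arcsin(V₁/V₂) = arcsin(1538/2544) = 37.20°, cos θ_c = 0.7966.
Intercept time tᵢ = 2h cos θ_c / V₁ = 2·36.7·0.7966/1538 = 0.03802 s.
t = x/V₂ + tᵢ = 65.0/2544 + 0.03802 = 0.06357 s.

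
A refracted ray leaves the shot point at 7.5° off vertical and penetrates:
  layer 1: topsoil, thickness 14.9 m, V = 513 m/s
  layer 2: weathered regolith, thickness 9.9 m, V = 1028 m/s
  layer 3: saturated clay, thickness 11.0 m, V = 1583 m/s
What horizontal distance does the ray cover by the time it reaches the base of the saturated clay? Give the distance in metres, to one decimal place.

p = sin θ₁/V₁ = sin 7.5°/513 = 2.5444e-04 s/m is conserved through the stack.
Layer 1: θ = 7.50°; offset = 14.9·tan 7.50° = 1.962 m.
Layer 2: sin θ = p·1028 = 0.2616 → θ = 15.16°; offset = 9.9·tan 15.16° = 2.683 m.
Layer 3: sin θ = p·1583 = 0.4028 → θ = 23.75°; offset = 11.0·tan 23.75° = 4.841 m.
Summing the layer offsets gives 9.485 m.

9.5 m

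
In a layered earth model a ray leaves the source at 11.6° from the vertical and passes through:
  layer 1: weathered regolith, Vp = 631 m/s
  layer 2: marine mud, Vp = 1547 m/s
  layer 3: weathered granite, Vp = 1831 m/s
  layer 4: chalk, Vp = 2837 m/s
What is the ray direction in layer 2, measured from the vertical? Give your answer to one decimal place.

29.5°

Snell's law across each interface conserves sin θ / V, so sin θ_2 = V_2·sin θ₁/V₁.
sin θ_2 = 1547 × sin 11.6° / 631 = 0.4930.
θ_2 = arcsin 0.4930 = 29.54°.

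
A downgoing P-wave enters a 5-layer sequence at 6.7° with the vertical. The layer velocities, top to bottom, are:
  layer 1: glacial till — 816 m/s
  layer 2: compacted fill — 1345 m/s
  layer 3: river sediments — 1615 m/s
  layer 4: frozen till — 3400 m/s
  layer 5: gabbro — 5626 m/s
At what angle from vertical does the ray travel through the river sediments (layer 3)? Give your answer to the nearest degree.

Snell's law across each interface conserves sin θ / V, so sin θ_3 = V_3·sin θ₁/V₁.
sin θ_3 = 1615 × sin 6.7° / 816 = 0.2309.
θ_3 = arcsin 0.2309 = 13.35°.

13°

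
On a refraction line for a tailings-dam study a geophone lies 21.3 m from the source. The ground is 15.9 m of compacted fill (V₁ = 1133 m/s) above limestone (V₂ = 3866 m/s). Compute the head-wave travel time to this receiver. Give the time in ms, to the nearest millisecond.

t = x/V₂ + 2h·√(V₂²−V₁²)/(V₁V₂).
√(V₂²−V₁²) = √(3866²−1133²) = 3696.3 m/s; delay term = 2·15.9·3696.3/(1133·3866) = 0.02683 s.
t = 21.3/3866 + 0.02683 = 0.03234 s.

32 ms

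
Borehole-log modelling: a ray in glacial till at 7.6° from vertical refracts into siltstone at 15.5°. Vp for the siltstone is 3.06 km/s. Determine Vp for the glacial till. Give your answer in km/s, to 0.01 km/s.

sin 7.6° = 0.1323; sin 15.5° = 0.2672.
V₁ = V₂·(sin θ₁/sin θ₂) = 3.06·(0.1323/0.2672) = 1.51 km/s.

1.51 km/s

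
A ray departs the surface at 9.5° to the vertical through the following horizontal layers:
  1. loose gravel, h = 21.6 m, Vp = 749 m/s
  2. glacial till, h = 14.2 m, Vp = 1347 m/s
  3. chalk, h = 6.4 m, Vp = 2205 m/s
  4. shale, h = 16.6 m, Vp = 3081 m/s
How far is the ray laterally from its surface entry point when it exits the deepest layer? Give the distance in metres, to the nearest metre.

27 m

p = sin θ₁/V₁ = sin 9.5°/749 = 2.2036e-04 s/m is conserved through the stack.
Layer 1: θ = 9.50°; offset = 21.6·tan 9.50° = 3.615 m.
Layer 2: sin θ = p·1347 = 0.2968 → θ = 17.27°; offset = 14.2·tan 17.27° = 4.414 m.
Layer 3: sin θ = p·2205 = 0.4859 → θ = 29.07°; offset = 6.4·tan 29.07° = 3.558 m.
Layer 4: sin θ = p·3081 = 0.6789 → θ = 42.76°; offset = 16.6·tan 42.76° = 15.350 m.
Summing the layer offsets gives 26.936 m.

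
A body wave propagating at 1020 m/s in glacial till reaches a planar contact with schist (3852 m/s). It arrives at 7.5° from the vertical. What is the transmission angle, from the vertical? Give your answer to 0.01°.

Snell's law: sin θ₂ = (V₂/V₁)·sin θ₁ = (3852/1020)·sin 7.5° = 0.4929.
θ₂ = sin⁻¹(0.4929) = 29.53° (from vertical).

29.53°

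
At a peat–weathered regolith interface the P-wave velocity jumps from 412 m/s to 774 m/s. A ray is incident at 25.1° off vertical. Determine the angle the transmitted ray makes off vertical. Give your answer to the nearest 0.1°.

sin θ₁/V₁ = sin θ₂/V₂ ⇒ sin θ₂ = 774·sin 25.1°/412 = 774·0.4242/412 = 0.7969.
θ₂ = sin⁻¹(0.7969) = 52.84° (from vertical).

52.8°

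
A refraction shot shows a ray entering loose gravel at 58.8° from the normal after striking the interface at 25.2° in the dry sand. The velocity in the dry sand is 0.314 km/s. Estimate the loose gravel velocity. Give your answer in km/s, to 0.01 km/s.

0.63 km/s

Snell's law: sin 25.2°/V₁ = sin 58.8°/V₂.
V₂ = V₁·sin 58.8°/sin 25.2° = 0.314 × 2.0089 = 0.63 km/s.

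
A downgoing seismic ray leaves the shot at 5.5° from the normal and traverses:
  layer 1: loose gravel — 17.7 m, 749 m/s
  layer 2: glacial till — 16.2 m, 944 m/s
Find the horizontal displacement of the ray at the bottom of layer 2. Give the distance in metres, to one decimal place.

Apply Snell's law at each interface; in layer i the horizontal offset is hᵢ·tan θᵢ.
Layer 1: θ = 5.50°; offset = 17.7·tan 5.50° = 1.704 m.
Layer 2: sin θ = 944·sin 5.5°/749 = 0.1208, θ = 6.94°; offset = 16.2·tan 6.94° = 1.971 m.
Summing the layer offsets gives 3.676 m.

3.7 m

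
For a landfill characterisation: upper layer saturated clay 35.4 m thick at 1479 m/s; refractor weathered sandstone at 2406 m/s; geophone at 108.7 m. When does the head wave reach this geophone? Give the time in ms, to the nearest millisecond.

83 ms

t = x/V₂ + 2h·√(V₂²−V₁²)/(V₁V₂).
√(V₂²−V₁²) = √(2406²−1479²) = 1897.7 m/s; delay term = 2·35.4·1897.7/(1479·2406) = 0.03776 s.
t = 108.7/2406 + 0.03776 = 0.08294 s.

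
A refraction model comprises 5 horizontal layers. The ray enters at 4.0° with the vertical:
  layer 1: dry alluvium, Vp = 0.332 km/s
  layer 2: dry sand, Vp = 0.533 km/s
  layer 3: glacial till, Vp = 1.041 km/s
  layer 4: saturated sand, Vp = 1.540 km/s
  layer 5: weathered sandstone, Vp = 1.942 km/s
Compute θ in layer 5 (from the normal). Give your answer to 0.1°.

24.1°

Ray parameter p = sin 4.0° / 0.332 = 2.1011e-01 s/km.
sin θ_5 = p·V_5 = 2.1011e-01 × 1.942 = 0.4080.
θ_5 = 24.08° from the vertical.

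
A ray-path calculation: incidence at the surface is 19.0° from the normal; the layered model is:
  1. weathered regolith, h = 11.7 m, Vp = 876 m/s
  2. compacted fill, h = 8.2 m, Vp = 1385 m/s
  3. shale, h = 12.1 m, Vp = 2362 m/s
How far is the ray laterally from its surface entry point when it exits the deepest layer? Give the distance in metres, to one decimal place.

31.1 m

p = sin θ₁/V₁ = sin 19.0°/876 = 3.7165e-04 s/m is conserved through the stack.
Layer 1: θ = 19.00°; offset = 11.7·tan 19.00° = 4.029 m.
Layer 2: sin θ = p·1385 = 0.5147 → θ = 30.98°; offset = 8.2·tan 30.98° = 4.923 m.
Layer 3: sin θ = p·2362 = 0.8778 → θ = 61.38°; offset = 12.1·tan 61.38° = 22.178 m.
Summing the layer offsets gives 31.130 m.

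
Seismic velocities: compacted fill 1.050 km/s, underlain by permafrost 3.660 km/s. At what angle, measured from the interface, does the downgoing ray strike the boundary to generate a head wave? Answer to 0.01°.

At critical incidence the refracted ray runs along the interface (θ₂ = 90°), so sin θ_c = V₁/V₂.
θ_c = arcsin(1.050/3.660) = arcsin 0.2869 = 16.67°.
Measured from the interface: 90° − 16.67° = 73.33°.

73.33°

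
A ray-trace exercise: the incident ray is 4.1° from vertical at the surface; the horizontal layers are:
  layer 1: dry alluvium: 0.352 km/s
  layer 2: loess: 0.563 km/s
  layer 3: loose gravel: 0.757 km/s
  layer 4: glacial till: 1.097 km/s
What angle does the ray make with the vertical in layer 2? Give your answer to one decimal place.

6.6°

Ray parameter p = sin 4.1° / 0.352 = 2.0312e-01 s/km.
sin θ_2 = p·V_2 = 2.0312e-01 × 0.563 = 0.1144.
θ_2 = arcsin 0.1144 = 6.57°.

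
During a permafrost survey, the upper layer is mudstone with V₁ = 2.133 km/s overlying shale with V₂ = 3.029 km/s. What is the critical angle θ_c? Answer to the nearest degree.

45°

Critical incidence: sin θ_c = V₁/V₂ = 2.133/3.029 = 0.7042.
θ_c = arcsin 0.7042 = 44.76°.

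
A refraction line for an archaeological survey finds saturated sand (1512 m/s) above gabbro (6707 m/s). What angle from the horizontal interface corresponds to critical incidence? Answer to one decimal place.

77.0°

At critical incidence the refracted ray runs along the interface (θ₂ = 90°), so sin θ_c = V₁/V₂.
θ_c = arcsin(1512/6707) = arcsin 0.2254 = 13.03°.
Measured from the interface: 90° − 13.03° = 76.97°.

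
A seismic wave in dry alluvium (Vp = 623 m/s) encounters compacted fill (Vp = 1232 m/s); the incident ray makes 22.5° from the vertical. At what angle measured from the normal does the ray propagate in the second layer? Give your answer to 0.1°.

49.2°

sin θ₁/V₁ = sin θ₂/V₂ ⇒ sin θ₂ = 1232·sin 22.5°/623 = 1232·0.3827/623 = 0.7568.
θ₂ = arcsin 0.7568 = 49.18° from the normal.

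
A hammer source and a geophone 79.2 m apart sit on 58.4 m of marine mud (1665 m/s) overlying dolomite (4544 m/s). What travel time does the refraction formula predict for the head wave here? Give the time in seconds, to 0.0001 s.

0.0827 s

θ_c = arcsin(V₁/V₂) = arcsin(1665/4544) = 21.49°, cos θ_c = 0.9305.
Intercept time tᵢ = 2h cos θ_c / V₁ = 2·58.4·0.9305/1665 = 0.06527 s.
t = x/V₂ + tᵢ = 79.2/4544 + 0.06527 = 0.08270 s.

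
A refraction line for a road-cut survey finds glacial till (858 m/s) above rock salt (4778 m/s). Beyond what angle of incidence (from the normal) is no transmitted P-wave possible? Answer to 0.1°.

At critical incidence the refracted ray runs along the interface (θ₂ = 90°), so sin θ_c = V₁/V₂.
θ_c = arcsin(858/4778) = arcsin 0.1796 = 10.34°.

10.3°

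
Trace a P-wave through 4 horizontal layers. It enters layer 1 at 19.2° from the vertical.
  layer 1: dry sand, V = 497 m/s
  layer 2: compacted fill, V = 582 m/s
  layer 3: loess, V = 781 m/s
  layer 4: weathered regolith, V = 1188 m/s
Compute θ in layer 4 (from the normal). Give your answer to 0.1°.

Ray parameter p = sin 19.2° / 497 = 6.6170e-04 s/m.
sin θ_4 = p·V_4 = 6.6170e-04 × 1188 = 0.7861.
θ_4 = 51.82° from the vertical.

51.8°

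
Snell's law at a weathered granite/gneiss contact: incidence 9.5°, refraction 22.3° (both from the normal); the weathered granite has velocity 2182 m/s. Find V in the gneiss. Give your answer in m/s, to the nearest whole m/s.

Snell's law: sin 9.5°/V₁ = sin 22.3°/V₂.
V₂ = V₁·sin 22.3°/sin 9.5° = 2182 × 2.2991 = 5016.57 m/s.

5017 m/s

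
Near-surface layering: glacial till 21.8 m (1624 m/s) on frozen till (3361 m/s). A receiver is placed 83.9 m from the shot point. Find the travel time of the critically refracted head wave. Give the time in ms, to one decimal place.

48.5 ms

t = x/V₂ + 2h·√(V₂²−V₁²)/(V₁V₂).
√(V₂²−V₁²) = √(3361²−1624²) = 2942.6 m/s; delay term = 2·21.8·2942.6/(1624·3361) = 0.02351 s.
t = 83.9/3361 + 0.02351 = 0.04847 s.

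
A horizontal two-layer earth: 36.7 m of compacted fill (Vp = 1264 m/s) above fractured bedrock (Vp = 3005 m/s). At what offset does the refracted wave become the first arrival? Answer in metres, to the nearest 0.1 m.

θ_c = arcsin(1264/3005) = 24.87°, so cos θ_c = 0.9072 and tᵢ = 2h cos θ_c/V₁ = 0.0527 s.
At crossover x/V₁ = x/V₂ + tᵢ ⇒ x = tᵢ/(1/V₁ − 1/V₂) = 0.05268/(7.9114e-04 − 3.3278e-04) = 114.94 m.

114.9 m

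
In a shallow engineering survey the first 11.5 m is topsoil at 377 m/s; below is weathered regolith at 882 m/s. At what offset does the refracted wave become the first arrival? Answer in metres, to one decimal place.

x_cross = 2h·√((V₂+V₁)/(V₂−V₁)).
(V₂+V₁)/(V₂−V₁) = (882+377)/(882−377) = 2.4931; √ = 1.5789.
x_cross = 2·11.5·1.5789 = 36.32 m.

36.3 m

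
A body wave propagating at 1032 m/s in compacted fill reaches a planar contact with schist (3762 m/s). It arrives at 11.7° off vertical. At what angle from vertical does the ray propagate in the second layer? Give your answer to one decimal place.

47.7°

Snell's law: sin θ₂ = (V₂/V₁)·sin θ₁ = (3762/1032)·sin 11.7° = 0.7392.
θ₂ = sin⁻¹(0.7392) = 47.67° (from vertical).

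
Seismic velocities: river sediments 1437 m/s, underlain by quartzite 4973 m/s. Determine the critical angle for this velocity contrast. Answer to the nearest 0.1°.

16.8°

At critical incidence the refracted ray runs along the interface (θ₂ = 90°), so sin θ_c = V₁/V₂.
θ_c = arcsin(1437/4973) = arcsin 0.2890 = 16.80°.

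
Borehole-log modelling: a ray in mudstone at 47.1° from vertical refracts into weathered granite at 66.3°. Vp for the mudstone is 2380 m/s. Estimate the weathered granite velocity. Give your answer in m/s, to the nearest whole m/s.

2975 m/s

sin 47.1° = 0.7325; sin 66.3° = 0.9157.
V₂ = V₁·(sin θ₂/sin θ₁) = 2380·(0.9157/0.7325) = 2974.95 m/s.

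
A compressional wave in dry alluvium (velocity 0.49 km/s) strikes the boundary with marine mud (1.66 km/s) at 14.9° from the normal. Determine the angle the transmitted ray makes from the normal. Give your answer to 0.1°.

60.6°

sin θ₁/V₁ = sin θ₂/V₂ ⇒ sin θ₂ = 1.66·sin 14.9°/0.49 = 1.66·0.2571/0.49 = 0.8711.
θ₂ = arcsin 0.8711 = 60.59° from the normal.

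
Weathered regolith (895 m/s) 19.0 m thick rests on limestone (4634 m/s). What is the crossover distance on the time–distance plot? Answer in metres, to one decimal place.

46.2 m

θ_c = arcsin(895/4634) = 11.14°, so cos θ_c = 0.9812 and tᵢ = 2h cos θ_c/V₁ = 0.0417 s.
At crossover x/V₁ = x/V₂ + tᵢ ⇒ x = tᵢ/(1/V₁ − 1/V₂) = 0.04166/(1.1173e-03 − 2.1580e-04) = 46.21 m.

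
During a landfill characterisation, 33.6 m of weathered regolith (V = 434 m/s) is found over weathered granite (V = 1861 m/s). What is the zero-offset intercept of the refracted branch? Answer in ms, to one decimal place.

150.6 ms

tᵢ = 2h·√(V₂²−V₁²)/(V₁V₂).
√(V₂²−V₁²) = √(1861²−434²) = 1809.7 m/s.
tᵢ = 2·33.6·1809.7/(434·1861) = 0.15057 s.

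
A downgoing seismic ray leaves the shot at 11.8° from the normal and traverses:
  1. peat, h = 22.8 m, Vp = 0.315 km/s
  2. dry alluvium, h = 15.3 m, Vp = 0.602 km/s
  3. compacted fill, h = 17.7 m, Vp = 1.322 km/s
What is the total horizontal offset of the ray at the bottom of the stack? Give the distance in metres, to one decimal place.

40.9 m

Ray parameter p = sin 11.8° / 0.315 km/s = 6.4919e-01 s/km.
Layer 1: θ = 11.80°; offset = 22.8·tan 11.80° = 4.763 m.
Layer 2: sin θ = p·0.602 = 0.3908 → θ = 23.01°; offset = 15.3·tan 23.01° = 6.496 m.
Layer 3: sin θ = p·1.322 = 0.8582 → θ = 59.12°; offset = 17.7·tan 59.12° = 29.597 m.
Σ offsets = 40.856 m.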